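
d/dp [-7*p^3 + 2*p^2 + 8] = p*(4 - 21*p)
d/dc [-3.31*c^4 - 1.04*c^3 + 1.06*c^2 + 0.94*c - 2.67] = -13.24*c^3 - 3.12*c^2 + 2.12*c + 0.94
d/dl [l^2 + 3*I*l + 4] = 2*l + 3*I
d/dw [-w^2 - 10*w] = -2*w - 10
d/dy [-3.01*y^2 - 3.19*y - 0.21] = -6.02*y - 3.19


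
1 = 1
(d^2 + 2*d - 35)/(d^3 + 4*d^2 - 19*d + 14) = (d - 5)/(d^2 - 3*d + 2)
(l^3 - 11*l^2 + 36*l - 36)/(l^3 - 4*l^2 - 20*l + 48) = (l - 3)/(l + 4)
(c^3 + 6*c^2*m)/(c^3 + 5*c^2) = (c + 6*m)/(c + 5)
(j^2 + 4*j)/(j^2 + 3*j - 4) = j/(j - 1)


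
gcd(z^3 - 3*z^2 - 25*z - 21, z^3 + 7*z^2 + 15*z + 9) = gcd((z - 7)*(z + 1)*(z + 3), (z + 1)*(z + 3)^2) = z^2 + 4*z + 3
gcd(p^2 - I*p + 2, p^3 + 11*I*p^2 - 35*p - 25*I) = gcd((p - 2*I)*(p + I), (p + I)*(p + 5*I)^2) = p + I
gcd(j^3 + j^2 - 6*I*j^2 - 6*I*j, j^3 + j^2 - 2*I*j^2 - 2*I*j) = j^2 + j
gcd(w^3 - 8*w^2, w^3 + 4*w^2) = w^2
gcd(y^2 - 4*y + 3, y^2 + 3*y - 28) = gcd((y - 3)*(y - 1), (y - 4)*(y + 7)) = 1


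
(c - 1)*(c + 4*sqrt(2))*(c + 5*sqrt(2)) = c^3 - c^2 + 9*sqrt(2)*c^2 - 9*sqrt(2)*c + 40*c - 40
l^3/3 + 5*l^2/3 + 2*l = l*(l/3 + 1)*(l + 2)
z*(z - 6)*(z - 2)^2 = z^4 - 10*z^3 + 28*z^2 - 24*z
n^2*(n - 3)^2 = n^4 - 6*n^3 + 9*n^2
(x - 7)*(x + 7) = x^2 - 49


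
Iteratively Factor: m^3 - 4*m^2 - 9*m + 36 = (m + 3)*(m^2 - 7*m + 12) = (m - 4)*(m + 3)*(m - 3)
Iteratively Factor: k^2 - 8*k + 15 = (k - 3)*(k - 5)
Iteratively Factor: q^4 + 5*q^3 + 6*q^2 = (q)*(q^3 + 5*q^2 + 6*q) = q*(q + 2)*(q^2 + 3*q) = q^2*(q + 2)*(q + 3)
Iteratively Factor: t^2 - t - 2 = (t + 1)*(t - 2)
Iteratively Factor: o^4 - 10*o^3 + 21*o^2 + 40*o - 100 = (o - 5)*(o^3 - 5*o^2 - 4*o + 20) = (o - 5)^2*(o^2 - 4) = (o - 5)^2*(o - 2)*(o + 2)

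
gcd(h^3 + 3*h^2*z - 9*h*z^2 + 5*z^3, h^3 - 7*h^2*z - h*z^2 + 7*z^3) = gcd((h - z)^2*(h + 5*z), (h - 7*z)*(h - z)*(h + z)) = -h + z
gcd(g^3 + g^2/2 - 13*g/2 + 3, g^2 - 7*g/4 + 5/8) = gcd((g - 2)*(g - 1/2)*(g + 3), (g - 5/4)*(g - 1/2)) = g - 1/2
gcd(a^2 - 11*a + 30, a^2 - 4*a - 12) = a - 6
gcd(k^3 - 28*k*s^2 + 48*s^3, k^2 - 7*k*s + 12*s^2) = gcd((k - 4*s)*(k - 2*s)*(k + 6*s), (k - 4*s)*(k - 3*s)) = -k + 4*s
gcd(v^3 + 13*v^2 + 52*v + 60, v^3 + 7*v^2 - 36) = v + 6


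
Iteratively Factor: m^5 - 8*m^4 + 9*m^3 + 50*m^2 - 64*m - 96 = (m - 3)*(m^4 - 5*m^3 - 6*m^2 + 32*m + 32) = (m - 3)*(m + 2)*(m^3 - 7*m^2 + 8*m + 16) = (m - 4)*(m - 3)*(m + 2)*(m^2 - 3*m - 4) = (m - 4)^2*(m - 3)*(m + 2)*(m + 1)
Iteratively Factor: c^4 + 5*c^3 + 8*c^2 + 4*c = (c + 1)*(c^3 + 4*c^2 + 4*c) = (c + 1)*(c + 2)*(c^2 + 2*c) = (c + 1)*(c + 2)^2*(c)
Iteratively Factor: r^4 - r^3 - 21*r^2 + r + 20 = (r + 4)*(r^3 - 5*r^2 - r + 5) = (r - 1)*(r + 4)*(r^2 - 4*r - 5) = (r - 1)*(r + 1)*(r + 4)*(r - 5)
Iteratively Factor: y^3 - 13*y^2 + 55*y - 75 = (y - 5)*(y^2 - 8*y + 15) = (y - 5)*(y - 3)*(y - 5)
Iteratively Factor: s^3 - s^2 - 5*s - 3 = (s + 1)*(s^2 - 2*s - 3) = (s + 1)^2*(s - 3)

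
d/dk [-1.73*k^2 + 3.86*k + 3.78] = 3.86 - 3.46*k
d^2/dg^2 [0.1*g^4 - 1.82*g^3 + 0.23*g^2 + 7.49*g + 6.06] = 1.2*g^2 - 10.92*g + 0.46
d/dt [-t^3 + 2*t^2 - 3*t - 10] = -3*t^2 + 4*t - 3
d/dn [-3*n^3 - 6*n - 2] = -9*n^2 - 6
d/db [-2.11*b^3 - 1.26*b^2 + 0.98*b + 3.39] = -6.33*b^2 - 2.52*b + 0.98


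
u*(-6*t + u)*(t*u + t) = -6*t^2*u^2 - 6*t^2*u + t*u^3 + t*u^2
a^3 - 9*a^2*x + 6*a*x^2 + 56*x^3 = (a - 7*x)*(a - 4*x)*(a + 2*x)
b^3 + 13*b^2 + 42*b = b*(b + 6)*(b + 7)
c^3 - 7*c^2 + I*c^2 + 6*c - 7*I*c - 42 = (c - 7)*(c - 2*I)*(c + 3*I)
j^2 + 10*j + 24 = (j + 4)*(j + 6)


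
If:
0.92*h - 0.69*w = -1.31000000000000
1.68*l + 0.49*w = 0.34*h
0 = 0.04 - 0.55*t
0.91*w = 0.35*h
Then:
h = -2.00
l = -0.18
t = 0.07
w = -0.77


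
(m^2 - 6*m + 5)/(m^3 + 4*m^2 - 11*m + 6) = (m - 5)/(m^2 + 5*m - 6)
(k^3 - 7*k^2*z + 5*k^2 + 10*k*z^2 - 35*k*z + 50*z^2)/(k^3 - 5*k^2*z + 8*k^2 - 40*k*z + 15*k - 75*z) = (k - 2*z)/(k + 3)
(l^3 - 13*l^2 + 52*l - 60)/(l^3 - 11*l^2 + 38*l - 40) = (l - 6)/(l - 4)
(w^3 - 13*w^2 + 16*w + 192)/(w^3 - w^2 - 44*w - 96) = (w - 8)/(w + 4)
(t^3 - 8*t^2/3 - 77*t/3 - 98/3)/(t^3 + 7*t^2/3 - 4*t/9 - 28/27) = 9*(t^2 - 5*t - 14)/(9*t^2 - 4)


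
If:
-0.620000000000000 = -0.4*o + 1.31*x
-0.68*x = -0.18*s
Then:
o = 3.275*x + 1.55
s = 3.77777777777778*x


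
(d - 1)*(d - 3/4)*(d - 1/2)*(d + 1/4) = d^4 - 2*d^3 + 17*d^2/16 + d/32 - 3/32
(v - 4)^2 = v^2 - 8*v + 16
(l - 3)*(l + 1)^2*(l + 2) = l^4 + l^3 - 7*l^2 - 13*l - 6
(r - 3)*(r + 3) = r^2 - 9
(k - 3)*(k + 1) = k^2 - 2*k - 3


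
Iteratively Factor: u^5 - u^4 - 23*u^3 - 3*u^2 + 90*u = (u - 2)*(u^4 + u^3 - 21*u^2 - 45*u) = u*(u - 2)*(u^3 + u^2 - 21*u - 45) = u*(u - 2)*(u + 3)*(u^2 - 2*u - 15) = u*(u - 2)*(u + 3)^2*(u - 5)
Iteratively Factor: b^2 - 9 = (b - 3)*(b + 3)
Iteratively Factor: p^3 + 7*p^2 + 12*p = (p + 4)*(p^2 + 3*p) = (p + 3)*(p + 4)*(p)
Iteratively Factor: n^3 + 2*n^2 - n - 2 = (n + 1)*(n^2 + n - 2) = (n - 1)*(n + 1)*(n + 2)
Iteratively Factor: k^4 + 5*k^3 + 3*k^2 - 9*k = (k - 1)*(k^3 + 6*k^2 + 9*k) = k*(k - 1)*(k^2 + 6*k + 9) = k*(k - 1)*(k + 3)*(k + 3)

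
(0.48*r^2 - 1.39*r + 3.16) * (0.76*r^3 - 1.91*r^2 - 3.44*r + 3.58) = 0.3648*r^5 - 1.9732*r^4 + 3.4053*r^3 + 0.464399999999999*r^2 - 15.8466*r + 11.3128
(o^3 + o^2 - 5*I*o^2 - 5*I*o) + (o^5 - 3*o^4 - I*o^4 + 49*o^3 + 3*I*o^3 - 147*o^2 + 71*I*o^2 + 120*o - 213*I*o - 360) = o^5 - 3*o^4 - I*o^4 + 50*o^3 + 3*I*o^3 - 146*o^2 + 66*I*o^2 + 120*o - 218*I*o - 360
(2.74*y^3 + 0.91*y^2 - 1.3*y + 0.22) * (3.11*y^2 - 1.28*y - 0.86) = 8.5214*y^5 - 0.677100000000001*y^4 - 7.5642*y^3 + 1.5656*y^2 + 0.8364*y - 0.1892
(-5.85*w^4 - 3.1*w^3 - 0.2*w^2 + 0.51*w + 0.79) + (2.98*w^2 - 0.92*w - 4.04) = -5.85*w^4 - 3.1*w^3 + 2.78*w^2 - 0.41*w - 3.25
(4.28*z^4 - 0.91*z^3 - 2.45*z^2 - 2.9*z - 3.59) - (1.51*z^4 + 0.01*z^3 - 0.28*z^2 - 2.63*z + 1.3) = 2.77*z^4 - 0.92*z^3 - 2.17*z^2 - 0.27*z - 4.89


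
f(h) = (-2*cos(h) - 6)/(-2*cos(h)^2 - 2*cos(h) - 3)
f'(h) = (-4*sin(h)*cos(h) - 2*sin(h))*(-2*cos(h) - 6)/(-2*cos(h)^2 - 2*cos(h) - 3)^2 + 2*sin(h)/(-2*cos(h)^2 - 2*cos(h) - 3) = 2*(12*cos(h) + cos(2*h) + 4)*sin(h)/(2*cos(h) + cos(2*h) + 4)^2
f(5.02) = 1.74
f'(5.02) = -0.91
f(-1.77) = 2.09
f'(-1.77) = -0.19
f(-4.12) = 1.95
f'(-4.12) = -0.81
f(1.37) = 1.84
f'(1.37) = 0.89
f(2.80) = 1.42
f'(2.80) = -0.52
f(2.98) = 1.35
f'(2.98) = -0.25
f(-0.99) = 1.51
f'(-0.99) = -0.77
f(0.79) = 1.37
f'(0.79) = 0.61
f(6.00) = 1.17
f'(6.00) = -0.20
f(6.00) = 1.17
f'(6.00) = -0.20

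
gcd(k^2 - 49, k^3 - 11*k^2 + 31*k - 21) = k - 7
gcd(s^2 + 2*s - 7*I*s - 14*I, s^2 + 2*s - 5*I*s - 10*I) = s + 2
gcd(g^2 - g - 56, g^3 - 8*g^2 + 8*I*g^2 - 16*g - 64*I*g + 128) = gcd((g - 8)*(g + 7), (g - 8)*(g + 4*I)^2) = g - 8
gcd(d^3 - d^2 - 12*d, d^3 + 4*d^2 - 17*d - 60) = d^2 - d - 12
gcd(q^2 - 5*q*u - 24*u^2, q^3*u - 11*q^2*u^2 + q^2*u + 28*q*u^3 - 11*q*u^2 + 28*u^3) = 1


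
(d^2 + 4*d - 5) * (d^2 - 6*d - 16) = d^4 - 2*d^3 - 45*d^2 - 34*d + 80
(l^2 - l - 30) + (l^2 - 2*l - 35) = 2*l^2 - 3*l - 65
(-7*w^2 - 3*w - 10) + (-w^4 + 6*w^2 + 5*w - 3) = -w^4 - w^2 + 2*w - 13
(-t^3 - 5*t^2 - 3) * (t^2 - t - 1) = -t^5 - 4*t^4 + 6*t^3 + 2*t^2 + 3*t + 3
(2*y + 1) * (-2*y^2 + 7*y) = -4*y^3 + 12*y^2 + 7*y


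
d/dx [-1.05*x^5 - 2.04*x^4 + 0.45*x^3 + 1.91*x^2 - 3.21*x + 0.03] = -5.25*x^4 - 8.16*x^3 + 1.35*x^2 + 3.82*x - 3.21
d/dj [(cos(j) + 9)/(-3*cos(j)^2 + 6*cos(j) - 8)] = (3*sin(j)^2 - 54*cos(j) + 59)*sin(j)/(3*cos(j)^2 - 6*cos(j) + 8)^2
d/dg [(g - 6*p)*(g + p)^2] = (g + p)*(3*g - 11*p)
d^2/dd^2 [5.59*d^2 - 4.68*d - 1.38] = 11.1800000000000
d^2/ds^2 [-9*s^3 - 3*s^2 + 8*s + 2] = -54*s - 6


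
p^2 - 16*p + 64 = (p - 8)^2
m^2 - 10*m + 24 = (m - 6)*(m - 4)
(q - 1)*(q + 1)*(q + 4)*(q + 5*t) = q^4 + 5*q^3*t + 4*q^3 + 20*q^2*t - q^2 - 5*q*t - 4*q - 20*t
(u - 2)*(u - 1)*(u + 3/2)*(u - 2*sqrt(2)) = u^4 - 2*sqrt(2)*u^3 - 3*u^3/2 - 5*u^2/2 + 3*sqrt(2)*u^2 + 3*u + 5*sqrt(2)*u - 6*sqrt(2)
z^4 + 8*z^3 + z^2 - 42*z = z*(z - 2)*(z + 3)*(z + 7)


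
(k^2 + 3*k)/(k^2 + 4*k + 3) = k/(k + 1)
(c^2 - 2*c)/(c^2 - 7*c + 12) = c*(c - 2)/(c^2 - 7*c + 12)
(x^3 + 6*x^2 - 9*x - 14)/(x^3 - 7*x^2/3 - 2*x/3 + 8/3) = 3*(x + 7)/(3*x - 4)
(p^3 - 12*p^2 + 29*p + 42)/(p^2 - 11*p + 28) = (p^2 - 5*p - 6)/(p - 4)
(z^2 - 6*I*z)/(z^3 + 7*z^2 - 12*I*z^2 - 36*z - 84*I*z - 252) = z/(z^2 + z*(7 - 6*I) - 42*I)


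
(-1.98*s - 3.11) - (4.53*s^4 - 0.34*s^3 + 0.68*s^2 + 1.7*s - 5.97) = -4.53*s^4 + 0.34*s^3 - 0.68*s^2 - 3.68*s + 2.86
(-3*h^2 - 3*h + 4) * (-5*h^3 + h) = 15*h^5 + 15*h^4 - 23*h^3 - 3*h^2 + 4*h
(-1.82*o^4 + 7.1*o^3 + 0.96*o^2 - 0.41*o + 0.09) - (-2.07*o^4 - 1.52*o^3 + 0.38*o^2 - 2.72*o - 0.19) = 0.25*o^4 + 8.62*o^3 + 0.58*o^2 + 2.31*o + 0.28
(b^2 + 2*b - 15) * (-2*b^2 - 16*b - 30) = -2*b^4 - 20*b^3 - 32*b^2 + 180*b + 450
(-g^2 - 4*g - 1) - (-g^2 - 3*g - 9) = 8 - g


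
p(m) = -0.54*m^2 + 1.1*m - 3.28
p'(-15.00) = 17.30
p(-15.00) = -141.28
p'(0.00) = 1.10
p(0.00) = -3.28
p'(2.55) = -1.65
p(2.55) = -3.99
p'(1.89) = -0.94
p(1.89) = -3.13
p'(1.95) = -1.01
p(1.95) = -3.19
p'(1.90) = -0.95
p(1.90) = -3.14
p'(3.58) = -2.77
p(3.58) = -6.26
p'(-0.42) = 1.55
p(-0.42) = -3.84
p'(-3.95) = 5.37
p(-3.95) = -16.05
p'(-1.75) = 2.99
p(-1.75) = -6.86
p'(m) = 1.1 - 1.08*m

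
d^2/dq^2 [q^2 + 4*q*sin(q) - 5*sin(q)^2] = -4*q*sin(q) + 20*sin(q)^2 + 8*cos(q) - 8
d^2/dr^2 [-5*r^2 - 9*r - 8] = -10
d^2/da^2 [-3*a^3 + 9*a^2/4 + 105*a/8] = 9/2 - 18*a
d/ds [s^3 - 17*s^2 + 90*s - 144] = 3*s^2 - 34*s + 90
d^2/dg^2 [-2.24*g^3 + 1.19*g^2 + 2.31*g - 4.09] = 2.38 - 13.44*g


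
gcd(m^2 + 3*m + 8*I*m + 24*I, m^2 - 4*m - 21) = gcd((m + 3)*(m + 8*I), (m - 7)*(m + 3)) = m + 3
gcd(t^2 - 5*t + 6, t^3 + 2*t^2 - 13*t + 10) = t - 2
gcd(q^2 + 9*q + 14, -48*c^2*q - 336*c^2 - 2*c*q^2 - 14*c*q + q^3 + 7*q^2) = q + 7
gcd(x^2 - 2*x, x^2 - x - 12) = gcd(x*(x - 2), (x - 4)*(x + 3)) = 1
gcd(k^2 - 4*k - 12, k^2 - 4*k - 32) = 1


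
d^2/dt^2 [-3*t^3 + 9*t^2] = 18 - 18*t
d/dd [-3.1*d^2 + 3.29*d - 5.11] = 3.29 - 6.2*d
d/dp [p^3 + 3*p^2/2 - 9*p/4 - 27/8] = 3*p^2 + 3*p - 9/4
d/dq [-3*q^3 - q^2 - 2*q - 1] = -9*q^2 - 2*q - 2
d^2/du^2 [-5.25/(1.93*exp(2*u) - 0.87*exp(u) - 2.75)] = (5.25*(3.86*exp(u) - 0.87)*(7.72*exp(u) - 1.74)*exp(u) + (40.53*exp(u) - 4.5675)*(-1.93*exp(2*u) + 0.87*exp(u) + 2.75))*exp(u)/(-1.93*exp(2*u) + 0.87*exp(u) + 2.75)^3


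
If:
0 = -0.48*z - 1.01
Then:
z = -2.10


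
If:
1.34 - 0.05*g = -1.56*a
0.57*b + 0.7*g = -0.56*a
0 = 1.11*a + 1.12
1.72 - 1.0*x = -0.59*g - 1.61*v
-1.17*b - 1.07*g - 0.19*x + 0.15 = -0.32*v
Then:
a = -1.01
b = 6.74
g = -4.68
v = 179.37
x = 287.74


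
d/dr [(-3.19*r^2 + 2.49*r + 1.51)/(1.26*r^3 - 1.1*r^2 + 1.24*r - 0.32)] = (4.0194*r^4 - 6.2748*r^3 - 6.9244*r^2 + 5.3636*r - 2.6692)/(1.5876*r^6 - 2.772*r^5 + 4.3348*r^4 - 3.5344*r^3 + 2.2416*r^2 - 0.7936*r + 0.1024)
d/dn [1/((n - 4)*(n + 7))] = (-2*n - 3)/(n^4 + 6*n^3 - 47*n^2 - 168*n + 784)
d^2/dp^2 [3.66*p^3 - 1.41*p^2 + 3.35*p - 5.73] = 21.96*p - 2.82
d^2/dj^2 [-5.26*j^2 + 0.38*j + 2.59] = -10.5200000000000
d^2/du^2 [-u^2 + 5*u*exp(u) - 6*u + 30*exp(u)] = 5*u*exp(u) + 40*exp(u) - 2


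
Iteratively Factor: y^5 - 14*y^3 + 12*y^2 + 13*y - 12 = (y + 1)*(y^4 - y^3 - 13*y^2 + 25*y - 12) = (y - 3)*(y + 1)*(y^3 + 2*y^2 - 7*y + 4) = (y - 3)*(y + 1)*(y + 4)*(y^2 - 2*y + 1) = (y - 3)*(y - 1)*(y + 1)*(y + 4)*(y - 1)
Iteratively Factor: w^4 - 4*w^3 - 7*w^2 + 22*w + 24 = (w - 4)*(w^3 - 7*w - 6) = (w - 4)*(w + 1)*(w^2 - w - 6) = (w - 4)*(w - 3)*(w + 1)*(w + 2)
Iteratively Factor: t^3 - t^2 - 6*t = (t + 2)*(t^2 - 3*t) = (t - 3)*(t + 2)*(t)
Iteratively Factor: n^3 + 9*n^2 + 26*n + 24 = (n + 3)*(n^2 + 6*n + 8) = (n + 3)*(n + 4)*(n + 2)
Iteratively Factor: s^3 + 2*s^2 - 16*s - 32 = (s + 4)*(s^2 - 2*s - 8) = (s + 2)*(s + 4)*(s - 4)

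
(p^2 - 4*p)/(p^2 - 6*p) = (p - 4)/(p - 6)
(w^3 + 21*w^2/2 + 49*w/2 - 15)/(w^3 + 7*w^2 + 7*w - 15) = (w^2 + 11*w/2 - 3)/(w^2 + 2*w - 3)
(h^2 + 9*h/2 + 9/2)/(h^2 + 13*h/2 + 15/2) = (h + 3)/(h + 5)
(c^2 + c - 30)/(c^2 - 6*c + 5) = (c + 6)/(c - 1)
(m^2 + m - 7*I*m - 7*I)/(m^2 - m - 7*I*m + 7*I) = (m + 1)/(m - 1)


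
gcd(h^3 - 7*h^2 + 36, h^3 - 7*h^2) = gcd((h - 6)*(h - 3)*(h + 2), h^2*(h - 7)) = 1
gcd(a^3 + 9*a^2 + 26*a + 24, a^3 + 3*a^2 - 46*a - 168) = a + 4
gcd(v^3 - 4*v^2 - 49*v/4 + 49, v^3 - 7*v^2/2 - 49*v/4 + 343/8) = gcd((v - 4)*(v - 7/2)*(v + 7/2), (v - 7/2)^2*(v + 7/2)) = v^2 - 49/4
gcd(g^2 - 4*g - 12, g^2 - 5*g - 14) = g + 2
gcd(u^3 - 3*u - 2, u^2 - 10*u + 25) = 1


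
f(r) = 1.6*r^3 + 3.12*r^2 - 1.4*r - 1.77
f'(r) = 4.8*r^2 + 6.24*r - 1.4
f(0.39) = -1.75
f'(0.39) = 1.76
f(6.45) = 548.34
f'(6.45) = 238.54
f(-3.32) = -21.28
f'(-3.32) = 30.79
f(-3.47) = -26.20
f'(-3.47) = 34.74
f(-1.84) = 1.40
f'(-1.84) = 3.37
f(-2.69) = -6.57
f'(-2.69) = 16.55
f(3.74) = 120.34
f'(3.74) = 89.08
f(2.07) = 22.89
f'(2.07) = 32.08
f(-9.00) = -902.85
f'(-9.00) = 331.24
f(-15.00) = -4678.77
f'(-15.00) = 985.00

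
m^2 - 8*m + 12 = (m - 6)*(m - 2)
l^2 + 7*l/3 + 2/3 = (l + 1/3)*(l + 2)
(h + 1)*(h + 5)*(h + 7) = h^3 + 13*h^2 + 47*h + 35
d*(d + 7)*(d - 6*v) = d^3 - 6*d^2*v + 7*d^2 - 42*d*v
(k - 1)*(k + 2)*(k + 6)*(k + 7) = k^4 + 14*k^3 + 53*k^2 + 16*k - 84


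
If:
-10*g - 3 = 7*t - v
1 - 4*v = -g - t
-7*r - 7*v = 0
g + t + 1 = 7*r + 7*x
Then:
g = 4/3 - 63*x/11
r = -7*x/11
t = 91*x/11 - 7/3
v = 7*x/11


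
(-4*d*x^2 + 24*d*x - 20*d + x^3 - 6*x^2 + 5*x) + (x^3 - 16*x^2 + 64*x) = -4*d*x^2 + 24*d*x - 20*d + 2*x^3 - 22*x^2 + 69*x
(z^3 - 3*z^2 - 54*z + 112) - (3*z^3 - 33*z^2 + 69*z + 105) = -2*z^3 + 30*z^2 - 123*z + 7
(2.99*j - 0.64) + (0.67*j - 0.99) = 3.66*j - 1.63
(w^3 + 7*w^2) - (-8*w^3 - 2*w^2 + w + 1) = 9*w^3 + 9*w^2 - w - 1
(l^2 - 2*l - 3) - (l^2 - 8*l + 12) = 6*l - 15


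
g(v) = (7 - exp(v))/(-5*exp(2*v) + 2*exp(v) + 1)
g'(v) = (7 - exp(v))*(10*exp(2*v) - 2*exp(v))/(-5*exp(2*v) + 2*exp(v) + 1)^2 - exp(v)/(-5*exp(2*v) + 2*exp(v) + 1) = 5*(-exp(2*v) + 14*exp(v) - 3)*exp(v)/(25*exp(4*v) - 20*exp(3*v) - 6*exp(2*v) + 4*exp(v) + 1)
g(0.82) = -0.23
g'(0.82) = 0.66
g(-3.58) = 6.63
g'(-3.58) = -0.33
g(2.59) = 0.01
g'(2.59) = 0.00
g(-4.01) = 6.75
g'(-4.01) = -0.23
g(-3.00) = 6.39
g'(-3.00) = -0.49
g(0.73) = -0.30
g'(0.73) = 0.84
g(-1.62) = 5.67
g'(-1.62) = -0.18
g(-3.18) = 6.48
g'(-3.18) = -0.44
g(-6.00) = 6.96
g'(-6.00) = -0.04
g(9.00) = 0.00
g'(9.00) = 0.00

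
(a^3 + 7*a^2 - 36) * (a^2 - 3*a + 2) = a^5 + 4*a^4 - 19*a^3 - 22*a^2 + 108*a - 72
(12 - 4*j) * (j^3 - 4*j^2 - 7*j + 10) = -4*j^4 + 28*j^3 - 20*j^2 - 124*j + 120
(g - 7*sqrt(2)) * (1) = g - 7*sqrt(2)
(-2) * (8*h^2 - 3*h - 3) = -16*h^2 + 6*h + 6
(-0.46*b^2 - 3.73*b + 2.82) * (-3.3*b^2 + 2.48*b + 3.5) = 1.518*b^4 + 11.1682*b^3 - 20.1664*b^2 - 6.0614*b + 9.87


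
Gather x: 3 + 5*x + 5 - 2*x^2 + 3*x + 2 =-2*x^2 + 8*x + 10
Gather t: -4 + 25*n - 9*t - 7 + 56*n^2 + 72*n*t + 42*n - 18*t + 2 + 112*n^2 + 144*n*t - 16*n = 168*n^2 + 51*n + t*(216*n - 27) - 9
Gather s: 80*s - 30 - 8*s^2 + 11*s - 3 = -8*s^2 + 91*s - 33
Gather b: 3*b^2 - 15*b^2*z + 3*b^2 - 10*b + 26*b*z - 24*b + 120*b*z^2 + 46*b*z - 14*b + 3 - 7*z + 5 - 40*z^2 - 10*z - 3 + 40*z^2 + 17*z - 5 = b^2*(6 - 15*z) + b*(120*z^2 + 72*z - 48)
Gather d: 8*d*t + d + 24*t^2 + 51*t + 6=d*(8*t + 1) + 24*t^2 + 51*t + 6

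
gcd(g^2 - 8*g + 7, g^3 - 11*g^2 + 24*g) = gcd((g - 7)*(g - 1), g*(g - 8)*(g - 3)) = 1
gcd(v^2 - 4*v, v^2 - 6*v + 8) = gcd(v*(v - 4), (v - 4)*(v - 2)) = v - 4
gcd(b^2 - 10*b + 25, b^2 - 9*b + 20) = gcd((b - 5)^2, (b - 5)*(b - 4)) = b - 5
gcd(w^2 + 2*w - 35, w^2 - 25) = w - 5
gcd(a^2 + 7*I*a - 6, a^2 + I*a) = a + I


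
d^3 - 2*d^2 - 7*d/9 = d*(d - 7/3)*(d + 1/3)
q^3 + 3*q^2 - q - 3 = (q - 1)*(q + 1)*(q + 3)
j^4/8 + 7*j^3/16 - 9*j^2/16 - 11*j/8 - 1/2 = (j/4 + 1)*(j/2 + 1/2)*(j - 2)*(j + 1/2)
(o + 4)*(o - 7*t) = o^2 - 7*o*t + 4*o - 28*t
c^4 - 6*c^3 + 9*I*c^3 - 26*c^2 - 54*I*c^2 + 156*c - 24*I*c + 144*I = (c - 6)*(c + 2*I)*(c + 3*I)*(c + 4*I)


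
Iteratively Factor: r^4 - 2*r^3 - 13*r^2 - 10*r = (r + 1)*(r^3 - 3*r^2 - 10*r) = r*(r + 1)*(r^2 - 3*r - 10) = r*(r + 1)*(r + 2)*(r - 5)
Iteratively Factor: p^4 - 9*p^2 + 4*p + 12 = (p + 3)*(p^3 - 3*p^2 + 4) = (p - 2)*(p + 3)*(p^2 - p - 2) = (p - 2)*(p + 1)*(p + 3)*(p - 2)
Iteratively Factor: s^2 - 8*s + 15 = (s - 5)*(s - 3)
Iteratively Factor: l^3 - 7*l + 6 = (l + 3)*(l^2 - 3*l + 2) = (l - 2)*(l + 3)*(l - 1)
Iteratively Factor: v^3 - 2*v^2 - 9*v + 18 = (v - 3)*(v^2 + v - 6) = (v - 3)*(v + 3)*(v - 2)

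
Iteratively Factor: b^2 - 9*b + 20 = (b - 4)*(b - 5)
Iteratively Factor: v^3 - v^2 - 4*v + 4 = (v - 1)*(v^2 - 4) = (v - 1)*(v + 2)*(v - 2)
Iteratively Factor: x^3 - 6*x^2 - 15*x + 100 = (x - 5)*(x^2 - x - 20) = (x - 5)*(x + 4)*(x - 5)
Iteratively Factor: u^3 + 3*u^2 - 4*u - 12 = (u + 2)*(u^2 + u - 6) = (u + 2)*(u + 3)*(u - 2)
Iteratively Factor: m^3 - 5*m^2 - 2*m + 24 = (m - 3)*(m^2 - 2*m - 8) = (m - 3)*(m + 2)*(m - 4)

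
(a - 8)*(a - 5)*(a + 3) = a^3 - 10*a^2 + a + 120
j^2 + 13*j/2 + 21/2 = (j + 3)*(j + 7/2)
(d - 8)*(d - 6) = d^2 - 14*d + 48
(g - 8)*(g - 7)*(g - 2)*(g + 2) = g^4 - 15*g^3 + 52*g^2 + 60*g - 224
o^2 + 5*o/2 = o*(o + 5/2)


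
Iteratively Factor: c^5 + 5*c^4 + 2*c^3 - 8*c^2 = (c + 4)*(c^4 + c^3 - 2*c^2) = (c + 2)*(c + 4)*(c^3 - c^2) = (c - 1)*(c + 2)*(c + 4)*(c^2) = c*(c - 1)*(c + 2)*(c + 4)*(c)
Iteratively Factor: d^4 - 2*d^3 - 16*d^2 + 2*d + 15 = (d - 5)*(d^3 + 3*d^2 - d - 3) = (d - 5)*(d + 3)*(d^2 - 1) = (d - 5)*(d + 1)*(d + 3)*(d - 1)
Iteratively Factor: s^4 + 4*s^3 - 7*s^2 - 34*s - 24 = (s - 3)*(s^3 + 7*s^2 + 14*s + 8) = (s - 3)*(s + 4)*(s^2 + 3*s + 2) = (s - 3)*(s + 2)*(s + 4)*(s + 1)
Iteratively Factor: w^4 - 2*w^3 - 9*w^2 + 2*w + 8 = (w + 2)*(w^3 - 4*w^2 - w + 4) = (w - 1)*(w + 2)*(w^2 - 3*w - 4) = (w - 1)*(w + 1)*(w + 2)*(w - 4)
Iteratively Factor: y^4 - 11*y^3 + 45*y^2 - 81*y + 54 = (y - 3)*(y^3 - 8*y^2 + 21*y - 18) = (y - 3)*(y - 2)*(y^2 - 6*y + 9) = (y - 3)^2*(y - 2)*(y - 3)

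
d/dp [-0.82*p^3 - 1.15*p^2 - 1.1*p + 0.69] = -2.46*p^2 - 2.3*p - 1.1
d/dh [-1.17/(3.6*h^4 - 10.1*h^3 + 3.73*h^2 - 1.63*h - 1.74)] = (16.848*h^3 - 35.451*h^2 + 8.7282*h - 1.9071)/(-3.6*h^4 + 10.1*h^3 - 3.73*h^2 + 1.63*h + 1.74)^2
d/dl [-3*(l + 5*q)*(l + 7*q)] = -6*l - 36*q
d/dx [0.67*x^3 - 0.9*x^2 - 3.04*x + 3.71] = 2.01*x^2 - 1.8*x - 3.04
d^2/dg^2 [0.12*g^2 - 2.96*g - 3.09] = 0.240000000000000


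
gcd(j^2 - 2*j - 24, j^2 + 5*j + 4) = j + 4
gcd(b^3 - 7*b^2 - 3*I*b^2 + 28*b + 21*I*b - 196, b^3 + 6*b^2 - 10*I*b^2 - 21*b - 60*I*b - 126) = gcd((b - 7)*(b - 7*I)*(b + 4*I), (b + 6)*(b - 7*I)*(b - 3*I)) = b - 7*I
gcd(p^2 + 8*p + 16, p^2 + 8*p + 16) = p^2 + 8*p + 16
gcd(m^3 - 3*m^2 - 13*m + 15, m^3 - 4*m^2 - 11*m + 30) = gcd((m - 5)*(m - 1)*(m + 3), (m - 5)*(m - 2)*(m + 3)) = m^2 - 2*m - 15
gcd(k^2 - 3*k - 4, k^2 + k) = k + 1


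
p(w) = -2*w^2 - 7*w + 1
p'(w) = -4*w - 7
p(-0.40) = 3.48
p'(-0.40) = -5.40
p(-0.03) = 1.21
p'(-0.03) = -6.88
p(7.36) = -158.86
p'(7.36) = -36.44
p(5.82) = -107.48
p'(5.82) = -30.28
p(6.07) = -115.18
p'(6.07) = -31.28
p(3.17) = -41.29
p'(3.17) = -19.68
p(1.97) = -20.55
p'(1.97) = -14.88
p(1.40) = -12.72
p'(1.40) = -12.60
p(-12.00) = -203.00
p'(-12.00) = 41.00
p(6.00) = -113.00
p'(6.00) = -31.00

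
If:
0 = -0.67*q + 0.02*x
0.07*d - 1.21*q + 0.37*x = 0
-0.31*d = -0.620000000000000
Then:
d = 2.00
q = -0.01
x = -0.42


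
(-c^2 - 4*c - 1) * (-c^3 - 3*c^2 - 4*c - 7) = c^5 + 7*c^4 + 17*c^3 + 26*c^2 + 32*c + 7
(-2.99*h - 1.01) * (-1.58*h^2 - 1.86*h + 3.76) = 4.7242*h^3 + 7.1572*h^2 - 9.3638*h - 3.7976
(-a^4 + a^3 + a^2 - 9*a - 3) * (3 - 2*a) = 2*a^5 - 5*a^4 + a^3 + 21*a^2 - 21*a - 9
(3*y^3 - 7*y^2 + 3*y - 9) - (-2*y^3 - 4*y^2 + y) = 5*y^3 - 3*y^2 + 2*y - 9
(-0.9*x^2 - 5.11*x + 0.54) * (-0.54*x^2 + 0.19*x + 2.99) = 0.486*x^4 + 2.5884*x^3 - 3.9535*x^2 - 15.1763*x + 1.6146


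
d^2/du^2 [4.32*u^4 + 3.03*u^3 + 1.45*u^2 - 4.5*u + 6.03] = 51.84*u^2 + 18.18*u + 2.9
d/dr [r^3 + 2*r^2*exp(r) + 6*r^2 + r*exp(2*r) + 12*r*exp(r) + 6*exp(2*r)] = 2*r^2*exp(r) + 3*r^2 + 2*r*exp(2*r) + 16*r*exp(r) + 12*r + 13*exp(2*r) + 12*exp(r)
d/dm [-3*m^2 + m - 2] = 1 - 6*m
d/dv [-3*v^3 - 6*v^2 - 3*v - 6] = -9*v^2 - 12*v - 3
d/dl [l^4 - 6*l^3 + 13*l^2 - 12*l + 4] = 4*l^3 - 18*l^2 + 26*l - 12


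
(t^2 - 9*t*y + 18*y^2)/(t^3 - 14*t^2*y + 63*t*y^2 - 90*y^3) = 1/(t - 5*y)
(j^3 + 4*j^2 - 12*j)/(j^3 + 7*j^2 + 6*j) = (j - 2)/(j + 1)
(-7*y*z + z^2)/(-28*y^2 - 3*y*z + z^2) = z/(4*y + z)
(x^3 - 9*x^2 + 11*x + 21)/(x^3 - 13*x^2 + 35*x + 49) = (x - 3)/(x - 7)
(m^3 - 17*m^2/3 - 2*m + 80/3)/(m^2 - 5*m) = m - 2/3 - 16/(3*m)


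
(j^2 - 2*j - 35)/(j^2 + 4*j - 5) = (j - 7)/(j - 1)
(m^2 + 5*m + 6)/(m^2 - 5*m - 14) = (m + 3)/(m - 7)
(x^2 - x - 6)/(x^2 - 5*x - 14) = (x - 3)/(x - 7)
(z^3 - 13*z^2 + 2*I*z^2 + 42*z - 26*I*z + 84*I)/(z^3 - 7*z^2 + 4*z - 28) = (z - 6)/(z - 2*I)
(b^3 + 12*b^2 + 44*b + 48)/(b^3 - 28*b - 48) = (b + 6)/(b - 6)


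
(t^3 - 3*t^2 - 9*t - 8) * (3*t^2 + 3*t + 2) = 3*t^5 - 6*t^4 - 34*t^3 - 57*t^2 - 42*t - 16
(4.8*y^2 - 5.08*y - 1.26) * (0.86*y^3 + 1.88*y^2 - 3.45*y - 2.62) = 4.128*y^5 + 4.6552*y^4 - 27.194*y^3 + 2.5812*y^2 + 17.6566*y + 3.3012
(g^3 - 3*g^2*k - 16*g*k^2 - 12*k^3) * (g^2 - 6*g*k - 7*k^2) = g^5 - 9*g^4*k - 5*g^3*k^2 + 105*g^2*k^3 + 184*g*k^4 + 84*k^5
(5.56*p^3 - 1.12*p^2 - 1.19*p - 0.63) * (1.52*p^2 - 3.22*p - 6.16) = 8.4512*p^5 - 19.6056*p^4 - 32.452*p^3 + 9.7734*p^2 + 9.359*p + 3.8808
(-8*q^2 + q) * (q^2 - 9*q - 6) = -8*q^4 + 73*q^3 + 39*q^2 - 6*q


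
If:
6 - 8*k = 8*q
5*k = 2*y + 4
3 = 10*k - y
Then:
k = 2/15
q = 37/60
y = -5/3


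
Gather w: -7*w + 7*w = 0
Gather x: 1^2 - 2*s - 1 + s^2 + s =s^2 - s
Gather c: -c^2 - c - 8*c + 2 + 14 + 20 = -c^2 - 9*c + 36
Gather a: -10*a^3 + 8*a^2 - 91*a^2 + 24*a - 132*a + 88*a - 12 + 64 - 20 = -10*a^3 - 83*a^2 - 20*a + 32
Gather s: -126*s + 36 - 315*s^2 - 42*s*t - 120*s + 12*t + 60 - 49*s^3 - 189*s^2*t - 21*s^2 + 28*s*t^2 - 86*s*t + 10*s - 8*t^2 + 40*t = -49*s^3 + s^2*(-189*t - 336) + s*(28*t^2 - 128*t - 236) - 8*t^2 + 52*t + 96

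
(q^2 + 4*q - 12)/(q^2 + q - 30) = (q - 2)/(q - 5)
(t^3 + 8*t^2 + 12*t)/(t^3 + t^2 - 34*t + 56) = t*(t^2 + 8*t + 12)/(t^3 + t^2 - 34*t + 56)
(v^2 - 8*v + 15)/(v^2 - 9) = (v - 5)/(v + 3)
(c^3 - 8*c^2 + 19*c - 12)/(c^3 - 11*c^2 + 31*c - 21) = (c - 4)/(c - 7)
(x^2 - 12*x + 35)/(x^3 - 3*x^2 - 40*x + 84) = (x - 5)/(x^2 + 4*x - 12)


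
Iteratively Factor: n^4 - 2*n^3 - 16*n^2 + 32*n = (n)*(n^3 - 2*n^2 - 16*n + 32) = n*(n + 4)*(n^2 - 6*n + 8) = n*(n - 4)*(n + 4)*(n - 2)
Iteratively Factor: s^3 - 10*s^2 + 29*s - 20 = (s - 1)*(s^2 - 9*s + 20) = (s - 4)*(s - 1)*(s - 5)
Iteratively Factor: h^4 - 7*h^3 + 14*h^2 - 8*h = (h - 1)*(h^3 - 6*h^2 + 8*h) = (h - 2)*(h - 1)*(h^2 - 4*h) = h*(h - 2)*(h - 1)*(h - 4)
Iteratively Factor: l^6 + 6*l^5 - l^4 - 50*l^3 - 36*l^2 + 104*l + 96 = (l + 1)*(l^5 + 5*l^4 - 6*l^3 - 44*l^2 + 8*l + 96) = (l + 1)*(l + 4)*(l^4 + l^3 - 10*l^2 - 4*l + 24) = (l - 2)*(l + 1)*(l + 4)*(l^3 + 3*l^2 - 4*l - 12) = (l - 2)^2*(l + 1)*(l + 4)*(l^2 + 5*l + 6) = (l - 2)^2*(l + 1)*(l + 3)*(l + 4)*(l + 2)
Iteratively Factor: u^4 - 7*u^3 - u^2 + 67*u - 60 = (u - 5)*(u^3 - 2*u^2 - 11*u + 12) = (u - 5)*(u + 3)*(u^2 - 5*u + 4) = (u - 5)*(u - 4)*(u + 3)*(u - 1)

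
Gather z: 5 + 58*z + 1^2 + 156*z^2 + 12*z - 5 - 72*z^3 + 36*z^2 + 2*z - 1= -72*z^3 + 192*z^2 + 72*z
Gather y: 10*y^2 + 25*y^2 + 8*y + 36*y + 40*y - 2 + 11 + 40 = 35*y^2 + 84*y + 49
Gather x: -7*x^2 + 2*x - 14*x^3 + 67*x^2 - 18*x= -14*x^3 + 60*x^2 - 16*x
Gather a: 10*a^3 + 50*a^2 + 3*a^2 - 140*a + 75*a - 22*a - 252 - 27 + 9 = 10*a^3 + 53*a^2 - 87*a - 270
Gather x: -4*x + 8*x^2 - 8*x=8*x^2 - 12*x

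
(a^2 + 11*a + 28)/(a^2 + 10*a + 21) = (a + 4)/(a + 3)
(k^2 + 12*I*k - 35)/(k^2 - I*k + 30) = (k + 7*I)/(k - 6*I)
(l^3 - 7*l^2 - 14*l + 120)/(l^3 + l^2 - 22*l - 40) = (l - 6)/(l + 2)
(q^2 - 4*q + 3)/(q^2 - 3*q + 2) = (q - 3)/(q - 2)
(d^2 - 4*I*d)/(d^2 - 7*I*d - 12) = d/(d - 3*I)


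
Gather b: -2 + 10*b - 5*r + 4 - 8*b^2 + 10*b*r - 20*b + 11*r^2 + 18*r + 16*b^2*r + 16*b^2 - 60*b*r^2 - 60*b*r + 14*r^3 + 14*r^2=b^2*(16*r + 8) + b*(-60*r^2 - 50*r - 10) + 14*r^3 + 25*r^2 + 13*r + 2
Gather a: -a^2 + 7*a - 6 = -a^2 + 7*a - 6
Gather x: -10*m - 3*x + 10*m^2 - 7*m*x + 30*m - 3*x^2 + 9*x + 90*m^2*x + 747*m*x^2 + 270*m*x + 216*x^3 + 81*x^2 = 10*m^2 + 20*m + 216*x^3 + x^2*(747*m + 78) + x*(90*m^2 + 263*m + 6)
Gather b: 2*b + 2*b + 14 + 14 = 4*b + 28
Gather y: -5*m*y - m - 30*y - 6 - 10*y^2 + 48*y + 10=-m - 10*y^2 + y*(18 - 5*m) + 4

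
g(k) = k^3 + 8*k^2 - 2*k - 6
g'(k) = 3*k^2 + 16*k - 2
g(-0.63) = -1.81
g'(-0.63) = -10.89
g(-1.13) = 5.03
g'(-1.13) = -16.25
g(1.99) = 29.58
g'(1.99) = 41.72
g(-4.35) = 71.77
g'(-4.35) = -14.83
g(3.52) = 129.70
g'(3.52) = 91.49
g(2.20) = 38.97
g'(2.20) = 47.72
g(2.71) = 67.24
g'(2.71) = 63.39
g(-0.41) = -3.90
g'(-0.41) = -8.06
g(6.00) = 486.00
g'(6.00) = 202.00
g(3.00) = 87.00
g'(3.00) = 73.00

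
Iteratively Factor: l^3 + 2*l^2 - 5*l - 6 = (l - 2)*(l^2 + 4*l + 3) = (l - 2)*(l + 3)*(l + 1)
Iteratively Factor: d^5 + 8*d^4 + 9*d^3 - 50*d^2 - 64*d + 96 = (d - 1)*(d^4 + 9*d^3 + 18*d^2 - 32*d - 96) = (d - 1)*(d + 3)*(d^3 + 6*d^2 - 32) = (d - 1)*(d + 3)*(d + 4)*(d^2 + 2*d - 8) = (d - 2)*(d - 1)*(d + 3)*(d + 4)*(d + 4)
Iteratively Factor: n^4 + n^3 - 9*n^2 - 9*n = (n + 1)*(n^3 - 9*n) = (n - 3)*(n + 1)*(n^2 + 3*n) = n*(n - 3)*(n + 1)*(n + 3)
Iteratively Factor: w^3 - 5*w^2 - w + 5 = (w - 1)*(w^2 - 4*w - 5) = (w - 5)*(w - 1)*(w + 1)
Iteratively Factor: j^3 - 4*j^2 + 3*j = (j - 1)*(j^2 - 3*j) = j*(j - 1)*(j - 3)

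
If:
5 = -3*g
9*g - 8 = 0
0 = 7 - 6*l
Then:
No Solution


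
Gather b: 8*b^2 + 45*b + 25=8*b^2 + 45*b + 25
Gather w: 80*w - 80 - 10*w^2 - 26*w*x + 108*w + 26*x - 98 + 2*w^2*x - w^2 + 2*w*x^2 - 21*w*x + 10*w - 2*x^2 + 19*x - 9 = w^2*(2*x - 11) + w*(2*x^2 - 47*x + 198) - 2*x^2 + 45*x - 187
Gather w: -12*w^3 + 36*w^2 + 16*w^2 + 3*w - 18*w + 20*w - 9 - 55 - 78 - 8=-12*w^3 + 52*w^2 + 5*w - 150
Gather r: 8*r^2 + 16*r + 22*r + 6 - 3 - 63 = 8*r^2 + 38*r - 60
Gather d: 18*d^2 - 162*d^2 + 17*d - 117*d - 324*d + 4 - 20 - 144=-144*d^2 - 424*d - 160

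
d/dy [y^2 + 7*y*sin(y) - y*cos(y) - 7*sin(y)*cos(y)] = y*sin(y) + 7*y*cos(y) + 2*y + 7*sin(y) - cos(y) - 7*cos(2*y)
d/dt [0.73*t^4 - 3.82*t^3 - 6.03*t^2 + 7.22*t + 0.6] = 2.92*t^3 - 11.46*t^2 - 12.06*t + 7.22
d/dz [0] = 0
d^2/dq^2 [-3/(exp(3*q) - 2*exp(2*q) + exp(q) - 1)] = 3*(-2*(3*exp(2*q) - 4*exp(q) + 1)^2*exp(q) + (9*exp(2*q) - 8*exp(q) + 1)*(exp(3*q) - 2*exp(2*q) + exp(q) - 1))*exp(q)/(exp(3*q) - 2*exp(2*q) + exp(q) - 1)^3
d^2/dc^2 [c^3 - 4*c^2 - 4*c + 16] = 6*c - 8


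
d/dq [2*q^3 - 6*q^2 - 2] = 6*q*(q - 2)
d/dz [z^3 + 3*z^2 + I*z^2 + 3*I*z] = 3*z^2 + 2*z*(3 + I) + 3*I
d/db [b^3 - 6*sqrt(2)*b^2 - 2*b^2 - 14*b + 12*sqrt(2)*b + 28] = 3*b^2 - 12*sqrt(2)*b - 4*b - 14 + 12*sqrt(2)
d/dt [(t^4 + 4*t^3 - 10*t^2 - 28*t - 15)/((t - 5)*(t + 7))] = 2*(t^5 + 5*t^4 - 62*t^3 - 206*t^2 + 365*t + 505)/(t^4 + 4*t^3 - 66*t^2 - 140*t + 1225)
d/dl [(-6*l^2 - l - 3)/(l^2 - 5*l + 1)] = (31*l^2 - 6*l - 16)/(l^4 - 10*l^3 + 27*l^2 - 10*l + 1)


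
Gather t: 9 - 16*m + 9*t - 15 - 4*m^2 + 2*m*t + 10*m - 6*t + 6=-4*m^2 - 6*m + t*(2*m + 3)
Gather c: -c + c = 0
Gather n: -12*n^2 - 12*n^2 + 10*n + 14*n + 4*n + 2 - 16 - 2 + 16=-24*n^2 + 28*n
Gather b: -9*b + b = -8*b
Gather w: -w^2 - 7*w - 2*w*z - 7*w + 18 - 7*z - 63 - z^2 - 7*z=-w^2 + w*(-2*z - 14) - z^2 - 14*z - 45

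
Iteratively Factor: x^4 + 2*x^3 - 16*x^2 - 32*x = (x + 2)*(x^3 - 16*x) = (x - 4)*(x + 2)*(x^2 + 4*x) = x*(x - 4)*(x + 2)*(x + 4)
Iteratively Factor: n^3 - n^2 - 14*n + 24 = (n + 4)*(n^2 - 5*n + 6) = (n - 3)*(n + 4)*(n - 2)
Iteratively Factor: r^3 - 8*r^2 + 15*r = (r)*(r^2 - 8*r + 15) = r*(r - 3)*(r - 5)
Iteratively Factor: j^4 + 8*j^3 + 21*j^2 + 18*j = (j + 2)*(j^3 + 6*j^2 + 9*j) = j*(j + 2)*(j^2 + 6*j + 9) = j*(j + 2)*(j + 3)*(j + 3)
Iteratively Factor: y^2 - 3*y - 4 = (y - 4)*(y + 1)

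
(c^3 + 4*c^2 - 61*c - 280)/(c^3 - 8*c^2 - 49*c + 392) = (c + 5)/(c - 7)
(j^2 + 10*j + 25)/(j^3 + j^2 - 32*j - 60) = (j + 5)/(j^2 - 4*j - 12)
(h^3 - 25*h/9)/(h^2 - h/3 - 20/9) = h*(3*h + 5)/(3*h + 4)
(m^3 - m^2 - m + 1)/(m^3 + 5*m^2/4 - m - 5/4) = 4*(m - 1)/(4*m + 5)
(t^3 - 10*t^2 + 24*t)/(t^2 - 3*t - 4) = t*(t - 6)/(t + 1)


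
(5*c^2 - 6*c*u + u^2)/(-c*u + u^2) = (-5*c + u)/u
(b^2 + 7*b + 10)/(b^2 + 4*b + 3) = (b^2 + 7*b + 10)/(b^2 + 4*b + 3)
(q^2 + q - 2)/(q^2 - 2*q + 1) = (q + 2)/(q - 1)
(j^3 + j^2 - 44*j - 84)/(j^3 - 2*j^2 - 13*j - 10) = (j^2 - j - 42)/(j^2 - 4*j - 5)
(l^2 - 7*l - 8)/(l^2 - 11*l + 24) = (l + 1)/(l - 3)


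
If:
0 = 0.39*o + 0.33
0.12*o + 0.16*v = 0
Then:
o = -0.85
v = 0.63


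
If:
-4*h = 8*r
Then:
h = -2*r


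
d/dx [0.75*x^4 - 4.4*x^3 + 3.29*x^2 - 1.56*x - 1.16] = 3.0*x^3 - 13.2*x^2 + 6.58*x - 1.56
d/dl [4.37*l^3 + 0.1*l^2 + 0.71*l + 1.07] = 13.11*l^2 + 0.2*l + 0.71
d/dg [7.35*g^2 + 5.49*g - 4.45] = 14.7*g + 5.49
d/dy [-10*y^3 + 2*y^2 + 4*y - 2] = -30*y^2 + 4*y + 4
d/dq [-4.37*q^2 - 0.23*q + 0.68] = -8.74*q - 0.23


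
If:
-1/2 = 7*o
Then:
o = -1/14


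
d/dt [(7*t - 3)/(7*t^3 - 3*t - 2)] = (49*t^3 - 21*t - 3*(7*t - 3)*(7*t^2 - 1) - 14)/(-7*t^3 + 3*t + 2)^2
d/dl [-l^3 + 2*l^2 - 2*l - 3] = -3*l^2 + 4*l - 2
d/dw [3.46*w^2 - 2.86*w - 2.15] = 6.92*w - 2.86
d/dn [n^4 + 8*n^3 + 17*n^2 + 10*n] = 4*n^3 + 24*n^2 + 34*n + 10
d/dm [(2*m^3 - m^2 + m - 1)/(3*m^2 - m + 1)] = 2*m*(3*m^3 - 2*m^2 + 2*m + 2)/(9*m^4 - 6*m^3 + 7*m^2 - 2*m + 1)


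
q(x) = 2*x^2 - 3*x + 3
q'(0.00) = -3.00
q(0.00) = 3.00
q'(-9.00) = -39.00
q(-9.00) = 192.00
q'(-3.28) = -16.12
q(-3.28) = 34.36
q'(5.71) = 19.84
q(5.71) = 51.08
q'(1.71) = 3.84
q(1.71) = 3.72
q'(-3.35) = -16.40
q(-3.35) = 35.50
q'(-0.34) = -4.36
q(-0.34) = 4.25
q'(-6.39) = -28.56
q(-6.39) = 103.83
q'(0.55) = -0.80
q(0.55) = 1.96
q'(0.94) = 0.76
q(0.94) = 1.95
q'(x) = 4*x - 3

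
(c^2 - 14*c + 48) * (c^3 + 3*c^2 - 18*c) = c^5 - 11*c^4 - 12*c^3 + 396*c^2 - 864*c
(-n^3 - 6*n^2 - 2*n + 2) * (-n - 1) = n^4 + 7*n^3 + 8*n^2 - 2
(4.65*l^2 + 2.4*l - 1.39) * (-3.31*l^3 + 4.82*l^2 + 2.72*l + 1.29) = -15.3915*l^5 + 14.469*l^4 + 28.8169*l^3 + 5.8267*l^2 - 0.6848*l - 1.7931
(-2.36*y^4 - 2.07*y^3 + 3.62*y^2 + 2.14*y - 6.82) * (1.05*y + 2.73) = -2.478*y^5 - 8.6163*y^4 - 1.8501*y^3 + 12.1296*y^2 - 1.3188*y - 18.6186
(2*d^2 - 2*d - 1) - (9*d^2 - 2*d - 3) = 2 - 7*d^2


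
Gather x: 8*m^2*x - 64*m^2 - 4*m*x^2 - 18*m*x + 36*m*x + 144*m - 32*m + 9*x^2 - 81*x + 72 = -64*m^2 + 112*m + x^2*(9 - 4*m) + x*(8*m^2 + 18*m - 81) + 72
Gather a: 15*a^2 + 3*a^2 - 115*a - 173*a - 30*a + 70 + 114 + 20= 18*a^2 - 318*a + 204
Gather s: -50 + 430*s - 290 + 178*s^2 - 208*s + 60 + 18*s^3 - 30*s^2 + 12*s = 18*s^3 + 148*s^2 + 234*s - 280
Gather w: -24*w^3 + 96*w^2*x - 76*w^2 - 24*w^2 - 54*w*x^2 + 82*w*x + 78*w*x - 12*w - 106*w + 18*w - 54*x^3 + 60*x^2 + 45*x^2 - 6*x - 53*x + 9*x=-24*w^3 + w^2*(96*x - 100) + w*(-54*x^2 + 160*x - 100) - 54*x^3 + 105*x^2 - 50*x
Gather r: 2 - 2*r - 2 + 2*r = 0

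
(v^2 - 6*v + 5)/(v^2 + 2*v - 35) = (v - 1)/(v + 7)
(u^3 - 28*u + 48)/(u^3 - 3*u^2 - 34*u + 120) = (u - 2)/(u - 5)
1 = 1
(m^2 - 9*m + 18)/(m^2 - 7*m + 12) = (m - 6)/(m - 4)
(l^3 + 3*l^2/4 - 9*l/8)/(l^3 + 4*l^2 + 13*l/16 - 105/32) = 4*l*(2*l + 3)/(8*l^2 + 38*l + 35)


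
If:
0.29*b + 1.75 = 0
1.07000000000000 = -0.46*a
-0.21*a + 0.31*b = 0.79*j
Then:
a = -2.33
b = -6.03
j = -1.75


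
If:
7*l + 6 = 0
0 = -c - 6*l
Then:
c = 36/7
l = -6/7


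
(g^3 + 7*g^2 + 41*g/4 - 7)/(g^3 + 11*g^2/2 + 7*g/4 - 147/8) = 2*(2*g^2 + 7*g - 4)/(4*g^2 + 8*g - 21)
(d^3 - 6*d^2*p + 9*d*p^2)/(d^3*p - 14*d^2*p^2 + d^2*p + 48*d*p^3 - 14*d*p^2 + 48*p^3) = d*(d^2 - 6*d*p + 9*p^2)/(p*(d^3 - 14*d^2*p + d^2 + 48*d*p^2 - 14*d*p + 48*p^2))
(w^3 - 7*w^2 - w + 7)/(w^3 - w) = (w - 7)/w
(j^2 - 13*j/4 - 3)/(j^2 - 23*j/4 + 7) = (4*j + 3)/(4*j - 7)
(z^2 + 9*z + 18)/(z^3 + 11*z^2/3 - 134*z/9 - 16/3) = 9*(z + 3)/(9*z^2 - 21*z - 8)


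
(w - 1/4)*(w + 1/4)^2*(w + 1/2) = w^4 + 3*w^3/4 + w^2/16 - 3*w/64 - 1/128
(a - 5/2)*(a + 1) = a^2 - 3*a/2 - 5/2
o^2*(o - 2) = o^3 - 2*o^2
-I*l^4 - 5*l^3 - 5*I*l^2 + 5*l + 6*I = (l - 1)*(l - 6*I)*(l + I)*(-I*l - I)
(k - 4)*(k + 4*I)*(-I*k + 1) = -I*k^3 + 5*k^2 + 4*I*k^2 - 20*k + 4*I*k - 16*I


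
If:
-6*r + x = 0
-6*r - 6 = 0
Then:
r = -1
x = -6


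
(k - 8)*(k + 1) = k^2 - 7*k - 8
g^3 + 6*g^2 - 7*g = g*(g - 1)*(g + 7)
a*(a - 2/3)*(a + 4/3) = a^3 + 2*a^2/3 - 8*a/9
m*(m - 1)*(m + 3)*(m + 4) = m^4 + 6*m^3 + 5*m^2 - 12*m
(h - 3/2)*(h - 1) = h^2 - 5*h/2 + 3/2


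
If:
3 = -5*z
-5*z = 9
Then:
No Solution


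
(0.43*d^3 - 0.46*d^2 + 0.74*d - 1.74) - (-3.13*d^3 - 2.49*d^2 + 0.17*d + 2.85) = 3.56*d^3 + 2.03*d^2 + 0.57*d - 4.59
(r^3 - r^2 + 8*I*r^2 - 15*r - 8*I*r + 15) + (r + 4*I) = r^3 - r^2 + 8*I*r^2 - 14*r - 8*I*r + 15 + 4*I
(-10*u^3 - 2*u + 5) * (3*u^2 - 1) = -30*u^5 + 4*u^3 + 15*u^2 + 2*u - 5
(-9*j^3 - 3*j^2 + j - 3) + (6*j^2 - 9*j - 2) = -9*j^3 + 3*j^2 - 8*j - 5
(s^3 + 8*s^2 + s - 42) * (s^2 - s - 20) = s^5 + 7*s^4 - 27*s^3 - 203*s^2 + 22*s + 840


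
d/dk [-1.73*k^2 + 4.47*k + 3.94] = 4.47 - 3.46*k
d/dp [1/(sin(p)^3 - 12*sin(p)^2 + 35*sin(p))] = (-3*cos(p) + 24/tan(p) - 35*cos(p)/sin(p)^2)/((sin(p) - 7)^2*(sin(p) - 5)^2)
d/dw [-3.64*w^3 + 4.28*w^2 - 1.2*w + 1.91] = -10.92*w^2 + 8.56*w - 1.2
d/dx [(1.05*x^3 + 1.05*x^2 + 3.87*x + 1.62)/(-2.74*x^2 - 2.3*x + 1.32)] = (-2.877*x^4 - 4.83*x^3 + 12.3468*x^2 + 11.6496*x + 8.8344)/(7.5076*x^4 + 12.604*x^3 - 1.9436*x^2 - 6.072*x + 1.7424)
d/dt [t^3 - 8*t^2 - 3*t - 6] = 3*t^2 - 16*t - 3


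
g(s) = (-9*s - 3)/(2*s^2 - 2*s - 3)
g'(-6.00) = 0.09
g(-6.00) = 0.63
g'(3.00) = 2.70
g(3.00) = -3.33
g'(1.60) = 73.97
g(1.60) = 16.11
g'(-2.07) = 0.78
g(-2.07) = 1.61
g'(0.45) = 2.46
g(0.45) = 2.02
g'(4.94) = 0.40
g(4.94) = -1.32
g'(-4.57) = 0.15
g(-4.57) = 0.80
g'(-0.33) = 4.22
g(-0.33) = 0.01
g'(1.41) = 21.68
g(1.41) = 8.51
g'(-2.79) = 0.39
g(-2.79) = 1.22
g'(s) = (2 - 4*s)*(-9*s - 3)/(2*s^2 - 2*s - 3)^2 - 9/(2*s^2 - 2*s - 3)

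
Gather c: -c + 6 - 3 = 3 - c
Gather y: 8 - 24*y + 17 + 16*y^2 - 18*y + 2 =16*y^2 - 42*y + 27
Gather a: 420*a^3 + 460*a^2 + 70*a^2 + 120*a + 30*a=420*a^3 + 530*a^2 + 150*a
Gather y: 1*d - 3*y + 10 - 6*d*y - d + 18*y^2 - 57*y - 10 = 18*y^2 + y*(-6*d - 60)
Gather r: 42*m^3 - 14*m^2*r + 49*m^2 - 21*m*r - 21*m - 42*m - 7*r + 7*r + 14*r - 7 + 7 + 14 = 42*m^3 + 49*m^2 - 63*m + r*(-14*m^2 - 21*m + 14) + 14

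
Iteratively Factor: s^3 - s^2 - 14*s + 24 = (s - 3)*(s^2 + 2*s - 8) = (s - 3)*(s + 4)*(s - 2)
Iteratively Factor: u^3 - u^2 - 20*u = (u - 5)*(u^2 + 4*u) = (u - 5)*(u + 4)*(u)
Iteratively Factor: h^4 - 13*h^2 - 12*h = (h + 1)*(h^3 - h^2 - 12*h) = h*(h + 1)*(h^2 - h - 12) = h*(h - 4)*(h + 1)*(h + 3)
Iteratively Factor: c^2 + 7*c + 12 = (c + 3)*(c + 4)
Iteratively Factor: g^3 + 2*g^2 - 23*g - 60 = (g + 3)*(g^2 - g - 20) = (g + 3)*(g + 4)*(g - 5)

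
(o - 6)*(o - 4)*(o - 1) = o^3 - 11*o^2 + 34*o - 24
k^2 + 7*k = k*(k + 7)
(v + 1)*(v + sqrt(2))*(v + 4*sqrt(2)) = v^3 + v^2 + 5*sqrt(2)*v^2 + 5*sqrt(2)*v + 8*v + 8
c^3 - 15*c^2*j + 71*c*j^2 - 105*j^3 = (c - 7*j)*(c - 5*j)*(c - 3*j)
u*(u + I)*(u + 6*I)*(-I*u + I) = -I*u^4 + 7*u^3 + I*u^3 - 7*u^2 + 6*I*u^2 - 6*I*u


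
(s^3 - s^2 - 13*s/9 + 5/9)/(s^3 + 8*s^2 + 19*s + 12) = (s^2 - 2*s + 5/9)/(s^2 + 7*s + 12)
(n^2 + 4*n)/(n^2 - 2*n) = (n + 4)/(n - 2)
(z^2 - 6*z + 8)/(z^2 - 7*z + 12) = (z - 2)/(z - 3)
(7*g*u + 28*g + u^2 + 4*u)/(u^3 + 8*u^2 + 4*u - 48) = (7*g + u)/(u^2 + 4*u - 12)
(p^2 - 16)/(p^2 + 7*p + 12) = (p - 4)/(p + 3)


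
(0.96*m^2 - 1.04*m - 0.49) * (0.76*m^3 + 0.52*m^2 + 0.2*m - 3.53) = 0.7296*m^5 - 0.2912*m^4 - 0.7212*m^3 - 3.8516*m^2 + 3.5732*m + 1.7297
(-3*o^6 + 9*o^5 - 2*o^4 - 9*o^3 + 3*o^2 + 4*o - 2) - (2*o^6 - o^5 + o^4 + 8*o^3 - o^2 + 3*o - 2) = -5*o^6 + 10*o^5 - 3*o^4 - 17*o^3 + 4*o^2 + o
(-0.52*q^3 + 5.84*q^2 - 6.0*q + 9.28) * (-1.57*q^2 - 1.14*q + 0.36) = 0.8164*q^5 - 8.576*q^4 + 2.5752*q^3 - 5.6272*q^2 - 12.7392*q + 3.3408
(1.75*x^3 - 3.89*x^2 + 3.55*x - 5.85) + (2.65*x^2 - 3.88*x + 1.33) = 1.75*x^3 - 1.24*x^2 - 0.33*x - 4.52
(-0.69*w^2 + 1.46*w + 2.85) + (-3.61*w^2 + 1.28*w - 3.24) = -4.3*w^2 + 2.74*w - 0.39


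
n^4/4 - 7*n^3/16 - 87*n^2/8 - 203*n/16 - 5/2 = (n/4 + 1/4)*(n - 8)*(n + 1/4)*(n + 5)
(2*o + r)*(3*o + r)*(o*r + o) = 6*o^3*r + 6*o^3 + 5*o^2*r^2 + 5*o^2*r + o*r^3 + o*r^2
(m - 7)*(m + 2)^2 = m^3 - 3*m^2 - 24*m - 28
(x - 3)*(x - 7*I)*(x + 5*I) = x^3 - 3*x^2 - 2*I*x^2 + 35*x + 6*I*x - 105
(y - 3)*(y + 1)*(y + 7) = y^3 + 5*y^2 - 17*y - 21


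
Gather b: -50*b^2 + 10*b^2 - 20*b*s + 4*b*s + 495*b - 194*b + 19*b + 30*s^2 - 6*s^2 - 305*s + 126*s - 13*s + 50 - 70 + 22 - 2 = -40*b^2 + b*(320 - 16*s) + 24*s^2 - 192*s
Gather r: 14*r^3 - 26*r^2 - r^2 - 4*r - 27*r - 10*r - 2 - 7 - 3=14*r^3 - 27*r^2 - 41*r - 12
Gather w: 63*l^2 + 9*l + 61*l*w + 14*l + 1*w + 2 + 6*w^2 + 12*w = 63*l^2 + 23*l + 6*w^2 + w*(61*l + 13) + 2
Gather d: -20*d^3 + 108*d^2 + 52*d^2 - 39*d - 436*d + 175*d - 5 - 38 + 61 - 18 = -20*d^3 + 160*d^2 - 300*d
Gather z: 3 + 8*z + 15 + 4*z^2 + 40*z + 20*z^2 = 24*z^2 + 48*z + 18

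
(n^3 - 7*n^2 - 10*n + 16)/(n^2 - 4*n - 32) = (n^2 + n - 2)/(n + 4)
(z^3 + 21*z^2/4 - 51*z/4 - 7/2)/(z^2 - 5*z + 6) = (4*z^2 + 29*z + 7)/(4*(z - 3))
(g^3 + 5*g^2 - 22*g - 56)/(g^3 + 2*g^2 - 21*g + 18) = (g^3 + 5*g^2 - 22*g - 56)/(g^3 + 2*g^2 - 21*g + 18)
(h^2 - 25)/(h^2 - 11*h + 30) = (h + 5)/(h - 6)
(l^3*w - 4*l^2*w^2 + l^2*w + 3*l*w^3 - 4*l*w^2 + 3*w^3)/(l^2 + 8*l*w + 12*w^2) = w*(l^3 - 4*l^2*w + l^2 + 3*l*w^2 - 4*l*w + 3*w^2)/(l^2 + 8*l*w + 12*w^2)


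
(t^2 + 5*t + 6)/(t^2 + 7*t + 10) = (t + 3)/(t + 5)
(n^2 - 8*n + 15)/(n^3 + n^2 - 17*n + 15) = (n - 5)/(n^2 + 4*n - 5)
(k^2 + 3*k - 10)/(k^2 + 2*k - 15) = (k - 2)/(k - 3)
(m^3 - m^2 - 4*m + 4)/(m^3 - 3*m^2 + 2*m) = (m + 2)/m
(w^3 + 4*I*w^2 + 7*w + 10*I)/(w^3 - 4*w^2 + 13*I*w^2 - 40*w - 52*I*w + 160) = (w^2 - I*w + 2)/(w^2 + w*(-4 + 8*I) - 32*I)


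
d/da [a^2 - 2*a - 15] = 2*a - 2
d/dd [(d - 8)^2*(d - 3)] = (d - 8)*(3*d - 14)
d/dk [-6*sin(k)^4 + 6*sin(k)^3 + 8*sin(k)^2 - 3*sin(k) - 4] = (-24*sin(k)^3 + 18*sin(k)^2 + 16*sin(k) - 3)*cos(k)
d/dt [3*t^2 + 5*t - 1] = 6*t + 5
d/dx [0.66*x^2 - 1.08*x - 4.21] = 1.32*x - 1.08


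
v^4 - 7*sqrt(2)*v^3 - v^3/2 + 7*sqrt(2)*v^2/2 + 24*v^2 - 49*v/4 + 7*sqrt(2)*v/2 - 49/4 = (v - 1)*(v + 1/2)*(v - 7*sqrt(2)/2)^2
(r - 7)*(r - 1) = r^2 - 8*r + 7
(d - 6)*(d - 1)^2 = d^3 - 8*d^2 + 13*d - 6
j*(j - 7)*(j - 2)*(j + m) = j^4 + j^3*m - 9*j^3 - 9*j^2*m + 14*j^2 + 14*j*m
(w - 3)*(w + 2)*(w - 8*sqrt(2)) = w^3 - 8*sqrt(2)*w^2 - w^2 - 6*w + 8*sqrt(2)*w + 48*sqrt(2)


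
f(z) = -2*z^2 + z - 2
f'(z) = 1 - 4*z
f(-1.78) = -10.12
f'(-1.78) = 8.12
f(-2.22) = -14.08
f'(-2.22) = 9.88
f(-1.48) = -7.86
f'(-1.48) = 6.92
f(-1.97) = -11.73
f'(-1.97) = 8.88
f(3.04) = -17.44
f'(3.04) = -11.16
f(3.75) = -26.38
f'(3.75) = -14.00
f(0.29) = -1.88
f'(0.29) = -0.16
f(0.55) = -2.06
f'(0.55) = -1.20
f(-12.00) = -302.00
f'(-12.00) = 49.00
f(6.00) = -68.00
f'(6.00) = -23.00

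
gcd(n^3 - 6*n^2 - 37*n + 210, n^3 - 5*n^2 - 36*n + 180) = n^2 + n - 30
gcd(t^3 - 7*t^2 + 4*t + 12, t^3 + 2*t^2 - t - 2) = t + 1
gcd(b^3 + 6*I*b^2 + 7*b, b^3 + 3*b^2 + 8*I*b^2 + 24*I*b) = b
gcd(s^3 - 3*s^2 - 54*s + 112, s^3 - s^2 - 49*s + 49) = s + 7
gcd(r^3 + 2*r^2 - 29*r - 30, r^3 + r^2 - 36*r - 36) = r^2 + 7*r + 6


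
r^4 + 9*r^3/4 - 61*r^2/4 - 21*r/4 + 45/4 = (r - 3)*(r - 3/4)*(r + 1)*(r + 5)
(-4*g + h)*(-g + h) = 4*g^2 - 5*g*h + h^2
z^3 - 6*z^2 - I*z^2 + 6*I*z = z*(z - 6)*(z - I)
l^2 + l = l*(l + 1)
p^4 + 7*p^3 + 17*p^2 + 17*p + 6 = (p + 1)^2*(p + 2)*(p + 3)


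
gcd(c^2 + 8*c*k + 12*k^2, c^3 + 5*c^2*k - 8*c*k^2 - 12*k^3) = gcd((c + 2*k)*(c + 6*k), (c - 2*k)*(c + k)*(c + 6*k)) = c + 6*k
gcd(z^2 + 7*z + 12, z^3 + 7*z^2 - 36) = z + 3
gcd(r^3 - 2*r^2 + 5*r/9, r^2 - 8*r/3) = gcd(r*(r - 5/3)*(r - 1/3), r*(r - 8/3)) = r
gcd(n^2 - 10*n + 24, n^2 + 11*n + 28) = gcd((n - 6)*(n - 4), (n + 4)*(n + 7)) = 1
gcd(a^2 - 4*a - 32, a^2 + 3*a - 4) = a + 4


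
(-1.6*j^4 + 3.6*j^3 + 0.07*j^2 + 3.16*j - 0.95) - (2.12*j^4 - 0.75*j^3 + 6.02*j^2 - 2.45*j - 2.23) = -3.72*j^4 + 4.35*j^3 - 5.95*j^2 + 5.61*j + 1.28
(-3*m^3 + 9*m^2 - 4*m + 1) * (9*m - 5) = -27*m^4 + 96*m^3 - 81*m^2 + 29*m - 5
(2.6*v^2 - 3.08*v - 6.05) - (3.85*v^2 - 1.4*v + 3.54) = -1.25*v^2 - 1.68*v - 9.59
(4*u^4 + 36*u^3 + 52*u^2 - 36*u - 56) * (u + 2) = 4*u^5 + 44*u^4 + 124*u^3 + 68*u^2 - 128*u - 112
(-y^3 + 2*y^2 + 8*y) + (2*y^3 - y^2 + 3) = y^3 + y^2 + 8*y + 3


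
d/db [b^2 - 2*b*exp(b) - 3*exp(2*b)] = -2*b*exp(b) + 2*b - 6*exp(2*b) - 2*exp(b)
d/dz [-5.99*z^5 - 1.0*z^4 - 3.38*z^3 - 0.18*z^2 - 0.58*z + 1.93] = -29.95*z^4 - 4.0*z^3 - 10.14*z^2 - 0.36*z - 0.58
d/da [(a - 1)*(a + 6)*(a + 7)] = 3*a^2 + 24*a + 29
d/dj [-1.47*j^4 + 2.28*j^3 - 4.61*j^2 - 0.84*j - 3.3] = -5.88*j^3 + 6.84*j^2 - 9.22*j - 0.84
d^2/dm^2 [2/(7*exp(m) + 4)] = (98*exp(m) - 56)*exp(m)/(7*exp(m) + 4)^3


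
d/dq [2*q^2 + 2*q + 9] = 4*q + 2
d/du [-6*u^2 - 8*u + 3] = -12*u - 8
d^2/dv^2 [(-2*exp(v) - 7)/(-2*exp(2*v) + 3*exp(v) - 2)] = (8*exp(4*v) + 124*exp(3*v) - 174*exp(2*v) - 37*exp(v) + 50)*exp(v)/(8*exp(6*v) - 36*exp(5*v) + 78*exp(4*v) - 99*exp(3*v) + 78*exp(2*v) - 36*exp(v) + 8)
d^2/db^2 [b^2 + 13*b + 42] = 2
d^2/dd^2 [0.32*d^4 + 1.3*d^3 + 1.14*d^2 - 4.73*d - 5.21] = 3.84*d^2 + 7.8*d + 2.28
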